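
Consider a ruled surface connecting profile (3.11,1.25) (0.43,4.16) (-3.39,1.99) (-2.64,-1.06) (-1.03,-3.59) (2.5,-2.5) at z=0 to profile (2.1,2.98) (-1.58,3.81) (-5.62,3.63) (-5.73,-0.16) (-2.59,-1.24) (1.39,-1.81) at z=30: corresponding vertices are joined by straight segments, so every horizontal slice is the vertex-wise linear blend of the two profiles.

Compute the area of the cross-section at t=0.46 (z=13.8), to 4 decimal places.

Cross-section at t=0.46: each vertex is (1-t)·p0[i] + t·p1[i].
  v1: (1-0.46)·(3.11,1.25) + 0.46·(2.1,2.98) = (2.6454,2.0458)
  v2: (1-0.46)·(0.43,4.16) + 0.46·(-1.58,3.81) = (-0.4946,3.9990)
  v3: (1-0.46)·(-3.39,1.99) + 0.46·(-5.62,3.63) = (-4.4158,2.7444)
  v4: (1-0.46)·(-2.64,-1.06) + 0.46·(-5.73,-0.16) = (-4.0614,-0.6460)
  v5: (1-0.46)·(-1.03,-3.59) + 0.46·(-2.59,-1.24) = (-1.7476,-2.5090)
  v6: (1-0.46)·(2.5,-2.5) + 0.46·(1.39,-1.81) = (1.9894,-2.1826)
Shoelace sum Σ(x_i·y_{i+1} − x_{i+1}·y_i):
  i=1: 2.6454·3.9990 − -0.4946·2.0458 = +11.5908 (running +11.5908)
  i=2: -0.4946·2.7444 − -4.4158·3.9990 = +16.3014 (running +27.8922)
  i=3: -4.4158·-0.6460 − -4.0614·2.7444 = +13.9987 (running +41.8909)
  i=4: -4.0614·-2.5090 − -1.7476·-0.6460 = +9.0611 (running +50.9520)
  i=5: -1.7476·-2.1826 − 1.9894·-2.5090 = +8.8057 (running +59.7577)
  i=6: 1.9894·2.0458 − 2.6454·-2.1826 = +9.8438 (running +69.6015)
Area = |Σ|/2 = |69.6015|/2 = 34.8008

Area at t=0.46: 34.8008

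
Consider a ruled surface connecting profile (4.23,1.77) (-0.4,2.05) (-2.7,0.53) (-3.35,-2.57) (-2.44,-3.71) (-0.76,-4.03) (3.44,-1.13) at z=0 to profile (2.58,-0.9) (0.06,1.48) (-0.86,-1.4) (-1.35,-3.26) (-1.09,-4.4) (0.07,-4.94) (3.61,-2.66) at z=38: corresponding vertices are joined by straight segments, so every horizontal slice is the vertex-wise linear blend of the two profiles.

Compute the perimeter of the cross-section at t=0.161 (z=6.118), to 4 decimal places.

Cross-section at t=0.161: each vertex is (1-t)·p0[i] + t·p1[i].
  v1: (1-0.161)·(4.23,1.77) + 0.161·(2.58,-0.9) = (3.9644,1.3401)
  v2: (1-0.161)·(-0.4,2.05) + 0.161·(0.06,1.48) = (-0.3259,1.9582)
  v3: (1-0.161)·(-2.7,0.53) + 0.161·(-0.86,-1.4) = (-2.4038,0.2193)
  v4: (1-0.161)·(-3.35,-2.57) + 0.161·(-1.35,-3.26) = (-3.0280,-2.6811)
  v5: (1-0.161)·(-2.44,-3.71) + 0.161·(-1.09,-4.4) = (-2.2226,-3.8211)
  v6: (1-0.161)·(-0.76,-4.03) + 0.161·(0.07,-4.94) = (-0.6264,-4.1765)
  v7: (1-0.161)·(3.44,-1.13) + 0.161·(3.61,-2.66) = (3.4674,-1.3763)
Perimeter = Σ |v_{i+1} − v_i|:
  edge 1→2: √(-4.2903² + 0.6181²) = 4.3346 (running 4.3346)
  edge 2→3: √(-2.0778² + -1.7390²) = 2.7095 (running 7.0441)
  edge 3→4: √(-0.6242² + -2.9004²) = 2.9668 (running 10.0108)
  edge 4→5: √(0.8054² + -1.1400²) = 1.3958 (running 11.4066)
  edge 5→6: √(1.5963² + -0.3554²) = 1.6354 (running 13.0420)
  edge 6→7: √(4.0937² + 2.8002²) = 4.9598 (running 18.0018)
  edge 7→1: √(0.4970² + 2.7165²) = 2.7615 (running 20.7634)
Perimeter = 20.7634

Perimeter at t=0.161: 20.7634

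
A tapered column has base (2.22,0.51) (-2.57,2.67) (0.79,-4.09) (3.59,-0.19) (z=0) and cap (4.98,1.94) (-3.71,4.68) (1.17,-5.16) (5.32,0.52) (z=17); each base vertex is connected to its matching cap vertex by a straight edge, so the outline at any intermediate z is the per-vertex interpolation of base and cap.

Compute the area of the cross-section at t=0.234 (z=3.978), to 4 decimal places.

Area at t=0.234: 20.8544

Cross-section at t=0.234: each vertex is (1-t)·p0[i] + t·p1[i].
  v1: (1-0.234)·(2.22,0.51) + 0.234·(4.98,1.94) = (2.8658,0.8446)
  v2: (1-0.234)·(-2.57,2.67) + 0.234·(-3.71,4.68) = (-2.8368,3.1403)
  v3: (1-0.234)·(0.79,-4.09) + 0.234·(1.17,-5.16) = (0.8789,-4.3404)
  v4: (1-0.234)·(3.59,-0.19) + 0.234·(5.32,0.52) = (3.9948,-0.0239)
Shoelace sum Σ(x_i·y_{i+1} − x_{i+1}·y_i):
  i=1: 2.8658·3.1403 − -2.8368·0.8446 = +11.3957 (running +11.3957)
  i=2: -2.8368·-4.3404 − 0.8789·3.1403 = +9.5525 (running +20.9482)
  i=3: 0.8789·-0.0239 − 3.9948·-4.3404 = +17.3181 (running +38.2663)
  i=4: 3.9948·0.8446 − 2.8658·-0.0239 = +3.4425 (running +41.7088)
Area = |Σ|/2 = |41.7088|/2 = 20.8544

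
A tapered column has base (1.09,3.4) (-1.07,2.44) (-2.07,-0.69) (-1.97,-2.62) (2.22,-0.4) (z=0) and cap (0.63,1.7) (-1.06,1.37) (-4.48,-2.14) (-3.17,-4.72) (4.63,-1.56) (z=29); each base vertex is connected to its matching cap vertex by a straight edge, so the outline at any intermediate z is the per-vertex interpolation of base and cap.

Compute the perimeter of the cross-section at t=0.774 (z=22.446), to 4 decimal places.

Perimeter at t=0.774: 21.3137

Cross-section at t=0.774: each vertex is (1-t)·p0[i] + t·p1[i].
  v1: (1-0.774)·(1.09,3.4) + 0.774·(0.63,1.7) = (0.7340,2.0842)
  v2: (1-0.774)·(-1.07,2.44) + 0.774·(-1.06,1.37) = (-1.0623,1.6118)
  v3: (1-0.774)·(-2.07,-0.69) + 0.774·(-4.48,-2.14) = (-3.9353,-1.8123)
  v4: (1-0.774)·(-1.97,-2.62) + 0.774·(-3.17,-4.72) = (-2.8988,-4.2454)
  v5: (1-0.774)·(2.22,-0.4) + 0.774·(4.63,-1.56) = (4.0853,-1.2978)
Perimeter = Σ |v_{i+1} − v_i|:
  edge 1→2: √(-1.7962² + -0.4724²) = 1.8573 (running 1.8573)
  edge 2→3: √(-2.8731² + -3.4241²) = 4.4698 (running 6.3271)
  edge 3→4: √(1.0365² + -2.4331²) = 2.6447 (running 8.9718)
  edge 4→5: √(6.9841² + 2.9476²) = 7.5807 (running 16.5524)
  edge 5→1: √(-3.3514² + 3.3820²) = 4.7613 (running 21.3137)
Perimeter = 21.3137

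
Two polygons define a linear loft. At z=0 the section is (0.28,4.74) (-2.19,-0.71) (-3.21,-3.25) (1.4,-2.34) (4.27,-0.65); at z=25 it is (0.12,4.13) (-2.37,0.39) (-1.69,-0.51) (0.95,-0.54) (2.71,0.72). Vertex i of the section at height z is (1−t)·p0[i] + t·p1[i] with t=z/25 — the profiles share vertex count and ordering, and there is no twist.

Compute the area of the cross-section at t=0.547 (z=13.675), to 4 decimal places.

Cross-section at t=0.547: each vertex is (1-t)·p0[i] + t·p1[i].
  v1: (1-0.547)·(0.28,4.74) + 0.547·(0.12,4.13) = (0.1925,4.4063)
  v2: (1-0.547)·(-2.19,-0.71) + 0.547·(-2.37,0.39) = (-2.2885,-0.1083)
  v3: (1-0.547)·(-3.21,-3.25) + 0.547·(-1.69,-0.51) = (-2.3786,-1.7512)
  v4: (1-0.547)·(1.4,-2.34) + 0.547·(0.95,-0.54) = (1.1538,-1.3554)
  v5: (1-0.547)·(4.27,-0.65) + 0.547·(2.71,0.72) = (3.4167,0.0994)
Shoelace sum Σ(x_i·y_{i+1} − x_{i+1}·y_i):
  i=1: 0.1925·-0.1083 − -2.2885·4.4063 = +10.0629 (running +10.0629)
  i=2: -2.2885·-1.7512 − -2.3786·-0.1083 = +3.7500 (running +13.8129)
  i=3: -2.3786·-1.3554 − 1.1538·-1.7512 = +5.2445 (running +19.0574)
  i=4: 1.1538·0.0994 − 3.4167·-1.3554 = +4.7456 (running +23.8031)
  i=5: 3.4167·4.4063 − 0.1925·0.0994 = +15.0359 (running +38.8389)
Area = |Σ|/2 = |38.8389|/2 = 19.4195

Area at t=0.547: 19.4195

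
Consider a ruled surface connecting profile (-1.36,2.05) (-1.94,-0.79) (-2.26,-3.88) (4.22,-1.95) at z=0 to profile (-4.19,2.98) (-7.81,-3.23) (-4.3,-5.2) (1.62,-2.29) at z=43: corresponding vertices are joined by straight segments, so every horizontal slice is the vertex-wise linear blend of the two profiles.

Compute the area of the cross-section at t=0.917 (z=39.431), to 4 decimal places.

Area at t=0.917: 36.5362

Cross-section at t=0.917: each vertex is (1-t)·p0[i] + t·p1[i].
  v1: (1-0.917)·(-1.36,2.05) + 0.917·(-4.19,2.98) = (-3.9551,2.9028)
  v2: (1-0.917)·(-1.94,-0.79) + 0.917·(-7.81,-3.23) = (-7.3228,-3.0275)
  v3: (1-0.917)·(-2.26,-3.88) + 0.917·(-4.3,-5.2) = (-4.1307,-5.0904)
  v4: (1-0.917)·(4.22,-1.95) + 0.917·(1.62,-2.29) = (1.8358,-2.2618)
Shoelace sum Σ(x_i·y_{i+1} − x_{i+1}·y_i):
  i=1: -3.9551·-3.0275 − -7.3228·2.9028 = +33.2307 (running +33.2307)
  i=2: -7.3228·-5.0904 − -4.1307·-3.0275 = +24.7707 (running +58.0014)
  i=3: -4.1307·-2.2618 − 1.8358·-5.0904 = +18.6877 (running +76.6891)
  i=4: 1.8358·2.9028 − -3.9551·-2.2618 = -3.6166 (running +73.0725)
Area = |Σ|/2 = |73.0725|/2 = 36.5362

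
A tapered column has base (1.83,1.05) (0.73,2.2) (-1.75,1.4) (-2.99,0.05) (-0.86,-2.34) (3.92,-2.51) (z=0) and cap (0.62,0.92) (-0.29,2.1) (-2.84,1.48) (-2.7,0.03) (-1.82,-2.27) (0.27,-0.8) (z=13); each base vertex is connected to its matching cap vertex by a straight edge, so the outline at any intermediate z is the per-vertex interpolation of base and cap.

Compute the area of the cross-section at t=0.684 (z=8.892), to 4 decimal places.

Cross-section at t=0.684: each vertex is (1-t)·p0[i] + t·p1[i].
  v1: (1-0.684)·(1.83,1.05) + 0.684·(0.62,0.92) = (1.0024,0.9611)
  v2: (1-0.684)·(0.73,2.2) + 0.684·(-0.29,2.1) = (0.0323,2.1316)
  v3: (1-0.684)·(-1.75,1.4) + 0.684·(-2.84,1.48) = (-2.4956,1.4547)
  v4: (1-0.684)·(-2.99,0.05) + 0.684·(-2.7,0.03) = (-2.7916,0.0363)
  v5: (1-0.684)·(-0.86,-2.34) + 0.684·(-1.82,-2.27) = (-1.5166,-2.2921)
  v6: (1-0.684)·(3.92,-2.51) + 0.684·(0.27,-0.8) = (1.4234,-1.3404)
Shoelace sum Σ(x_i·y_{i+1} − x_{i+1}·y_i):
  i=1: 1.0024·2.1316 − 0.0323·0.9611 = +2.1056 (running +2.1056)
  i=2: 0.0323·1.4547 − -2.4956·2.1316 = +5.3666 (running +7.4721)
  i=3: -2.4956·0.0363 − -2.7916·1.4547 = +3.9704 (running +11.4425)
  i=4: -2.7916·-2.2921 − -1.5166·0.0363 = +6.4539 (running +17.8964)
  i=5: -1.5166·-1.3404 − 1.4234·-2.2921 = +5.2954 (running +23.1918)
  i=6: 1.4234·0.9611 − 1.0024·-1.3404 = +2.7115 (running +25.9034)
Area = |Σ|/2 = |25.9034|/2 = 12.9517

Area at t=0.684: 12.9517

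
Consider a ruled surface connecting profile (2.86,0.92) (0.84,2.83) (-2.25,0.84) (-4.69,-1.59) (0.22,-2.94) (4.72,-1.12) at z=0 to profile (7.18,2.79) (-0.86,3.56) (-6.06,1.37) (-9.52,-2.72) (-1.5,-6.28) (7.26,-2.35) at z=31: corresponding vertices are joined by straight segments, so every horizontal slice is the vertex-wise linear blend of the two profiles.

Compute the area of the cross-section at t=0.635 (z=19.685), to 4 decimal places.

Cross-section at t=0.635: each vertex is (1-t)·p0[i] + t·p1[i].
  v1: (1-0.635)·(2.86,0.92) + 0.635·(7.18,2.79) = (5.6032,2.1075)
  v2: (1-0.635)·(0.84,2.83) + 0.635·(-0.86,3.56) = (-0.2395,3.2936)
  v3: (1-0.635)·(-2.25,0.84) + 0.635·(-6.06,1.37) = (-4.6693,1.1766)
  v4: (1-0.635)·(-4.69,-1.59) + 0.635·(-9.52,-2.72) = (-7.7570,-2.3075)
  v5: (1-0.635)·(0.22,-2.94) + 0.635·(-1.5,-6.28) = (-0.8722,-5.0609)
  v6: (1-0.635)·(4.72,-1.12) + 0.635·(7.26,-2.35) = (6.3329,-1.9011)
Shoelace sum Σ(x_i·y_{i+1} − x_{i+1}·y_i):
  i=1: 5.6032·3.2936 − -0.2395·2.1075 = +18.9592 (running +18.9592)
  i=2: -0.2395·1.1766 − -4.6693·3.2936 = +15.0970 (running +34.0561)
  i=3: -4.6693·-2.3075 − -7.7570·1.1766 = +19.9013 (running +53.9574)
  i=4: -7.7570·-5.0609 − -0.8722·-2.3075 = +37.2450 (running +91.2024)
  i=5: -0.8722·-1.9011 − 6.3329·-5.0609 = +33.7083 (running +124.9107)
  i=6: 6.3329·2.1075 − 5.6032·-1.9011 = +23.9982 (running +148.9089)
Area = |Σ|/2 = |148.9089|/2 = 74.4545

Area at t=0.635: 74.4545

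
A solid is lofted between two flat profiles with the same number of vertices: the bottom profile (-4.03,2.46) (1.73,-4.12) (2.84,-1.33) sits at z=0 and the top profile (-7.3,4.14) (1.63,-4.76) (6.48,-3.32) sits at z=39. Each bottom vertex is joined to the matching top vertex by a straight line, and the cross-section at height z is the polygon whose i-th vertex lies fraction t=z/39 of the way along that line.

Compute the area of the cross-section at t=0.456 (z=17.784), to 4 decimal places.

Area at t=0.456: 18.5859

Cross-section at t=0.456: each vertex is (1-t)·p0[i] + t·p1[i].
  v1: (1-0.456)·(-4.03,2.46) + 0.456·(-7.3,4.14) = (-5.5211,3.2261)
  v2: (1-0.456)·(1.73,-4.12) + 0.456·(1.63,-4.76) = (1.6844,-4.4118)
  v3: (1-0.456)·(2.84,-1.33) + 0.456·(6.48,-3.32) = (4.4998,-2.2374)
Shoelace sum Σ(x_i·y_{i+1} − x_{i+1}·y_i):
  i=1: -5.5211·-4.4118 − 1.6844·3.2261 = +18.9243 (running +18.9243)
  i=2: 1.6844·-2.2374 − 4.4998·-4.4118 = +16.0838 (running +35.0081)
  i=3: 4.4998·3.2261 − -5.5211·-2.2374 = +2.1637 (running +37.1718)
Area = |Σ|/2 = |37.1718|/2 = 18.5859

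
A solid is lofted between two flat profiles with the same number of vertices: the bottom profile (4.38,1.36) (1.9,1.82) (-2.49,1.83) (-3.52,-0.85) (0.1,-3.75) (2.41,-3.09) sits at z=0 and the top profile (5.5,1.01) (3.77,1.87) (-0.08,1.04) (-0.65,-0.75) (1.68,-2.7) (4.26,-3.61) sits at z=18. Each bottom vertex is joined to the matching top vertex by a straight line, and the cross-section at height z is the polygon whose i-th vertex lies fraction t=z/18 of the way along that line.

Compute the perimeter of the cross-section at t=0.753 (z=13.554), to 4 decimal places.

Perimeter at t=0.753: 19.0092

Cross-section at t=0.753: each vertex is (1-t)·p0[i] + t·p1[i].
  v1: (1-0.753)·(4.38,1.36) + 0.753·(5.5,1.01) = (5.2234,1.0964)
  v2: (1-0.753)·(1.9,1.82) + 0.753·(3.77,1.87) = (3.3081,1.8577)
  v3: (1-0.753)·(-2.49,1.83) + 0.753·(-0.08,1.04) = (-0.6753,1.2351)
  v4: (1-0.753)·(-3.52,-0.85) + 0.753·(-0.65,-0.75) = (-1.3589,-0.7747)
  v5: (1-0.753)·(0.1,-3.75) + 0.753·(1.68,-2.7) = (1.2897,-2.9594)
  v6: (1-0.753)·(2.41,-3.09) + 0.753·(4.26,-3.61) = (3.8030,-3.4816)
Perimeter = Σ |v_{i+1} − v_i|:
  edge 1→2: √(-1.9152² + 0.7612²) = 2.0610 (running 2.0610)
  edge 2→3: √(-3.9834² + -0.6225²) = 4.0317 (running 6.0927)
  edge 3→4: √(-0.6836² + -2.0098²) = 2.1229 (running 8.2156)
  edge 4→5: √(2.6486² + -2.1847²) = 3.4334 (running 11.6490)
  edge 5→6: √(2.5133² + -0.5222²) = 2.5670 (running 14.2160)
  edge 6→1: √(1.4203² + 4.5780²) = 4.7933 (running 19.0092)
Perimeter = 19.0092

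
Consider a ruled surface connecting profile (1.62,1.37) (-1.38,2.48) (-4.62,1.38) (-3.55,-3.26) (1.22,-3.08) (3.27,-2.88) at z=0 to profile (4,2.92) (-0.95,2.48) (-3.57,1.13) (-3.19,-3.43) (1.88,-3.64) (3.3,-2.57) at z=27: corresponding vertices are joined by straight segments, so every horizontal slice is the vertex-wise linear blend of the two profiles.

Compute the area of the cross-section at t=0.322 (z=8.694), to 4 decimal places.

Cross-section at t=0.322: each vertex is (1-t)·p0[i] + t·p1[i].
  v1: (1-0.322)·(1.62,1.37) + 0.322·(4,2.92) = (2.3864,1.8691)
  v2: (1-0.322)·(-1.38,2.48) + 0.322·(-0.95,2.48) = (-1.2415,2.4800)
  v3: (1-0.322)·(-4.62,1.38) + 0.322·(-3.57,1.13) = (-4.2819,1.2995)
  v4: (1-0.322)·(-3.55,-3.26) + 0.322·(-3.19,-3.43) = (-3.4341,-3.3147)
  v5: (1-0.322)·(1.22,-3.08) + 0.322·(1.88,-3.64) = (1.4325,-3.2603)
  v6: (1-0.322)·(3.27,-2.88) + 0.322·(3.3,-2.57) = (3.2797,-2.7802)
Shoelace sum Σ(x_i·y_{i+1} − x_{i+1}·y_i):
  i=1: 2.3864·2.4800 − -1.2415·1.8691 = +8.2387 (running +8.2387)
  i=2: -1.2415·1.2995 − -4.2819·2.4800 = +9.0057 (running +17.2445)
  i=3: -4.2819·-3.3147 − -3.4341·1.2995 = +18.6560 (running +35.9004)
  i=4: -3.4341·-3.2603 − 1.4325·-3.3147 = +15.9446 (running +51.8451)
  i=5: 1.4325·-2.7802 − 3.2797·-3.2603 = +6.7101 (running +58.5551)
  i=6: 3.2797·1.8691 − 2.3864·-2.7802 = +12.7645 (running +71.3197)
Area = |Σ|/2 = |71.3197|/2 = 35.6598

Area at t=0.322: 35.6598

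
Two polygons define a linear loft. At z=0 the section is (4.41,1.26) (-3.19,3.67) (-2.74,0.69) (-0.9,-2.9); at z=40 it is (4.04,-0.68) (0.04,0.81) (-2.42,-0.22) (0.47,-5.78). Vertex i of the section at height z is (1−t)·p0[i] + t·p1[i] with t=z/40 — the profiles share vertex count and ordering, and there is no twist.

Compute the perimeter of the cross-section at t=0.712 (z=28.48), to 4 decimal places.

Perimeter at t=0.712: 19.5459

Cross-section at t=0.712: each vertex is (1-t)·p0[i] + t·p1[i].
  v1: (1-0.712)·(4.41,1.26) + 0.712·(4.04,-0.68) = (4.1466,-0.1213)
  v2: (1-0.712)·(-3.19,3.67) + 0.712·(0.04,0.81) = (-0.8902,1.6337)
  v3: (1-0.712)·(-2.74,0.69) + 0.712·(-2.42,-0.22) = (-2.5122,0.0421)
  v4: (1-0.712)·(-0.9,-2.9) + 0.712·(0.47,-5.78) = (0.0754,-4.9506)
Perimeter = Σ |v_{i+1} − v_i|:
  edge 1→2: √(-5.0368² + 1.7550²) = 5.3338 (running 5.3338)
  edge 2→3: √(-1.6219² + -1.5916²) = 2.2724 (running 7.6062)
  edge 3→4: √(2.5876² + -4.9926²) = 5.6234 (running 13.2295)
  edge 4→1: √(4.0711² + 4.8293²) = 6.3163 (running 19.5459)
Perimeter = 19.5459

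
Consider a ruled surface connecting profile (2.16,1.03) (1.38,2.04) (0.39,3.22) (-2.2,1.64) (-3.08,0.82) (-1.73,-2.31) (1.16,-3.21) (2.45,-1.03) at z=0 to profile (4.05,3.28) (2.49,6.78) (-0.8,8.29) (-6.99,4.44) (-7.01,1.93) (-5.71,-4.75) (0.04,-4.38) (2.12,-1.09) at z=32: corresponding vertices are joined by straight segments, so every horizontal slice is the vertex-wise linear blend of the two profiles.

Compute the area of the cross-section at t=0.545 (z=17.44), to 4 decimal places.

Cross-section at t=0.545: each vertex is (1-t)·p0[i] + t·p1[i].
  v1: (1-0.545)·(2.16,1.03) + 0.545·(4.05,3.28) = (3.1901,2.2563)
  v2: (1-0.545)·(1.38,2.04) + 0.545·(2.49,6.78) = (1.9850,4.6233)
  v3: (1-0.545)·(0.39,3.22) + 0.545·(-0.8,8.29) = (-0.2586,5.9832)
  v4: (1-0.545)·(-2.2,1.64) + 0.545·(-6.99,4.44) = (-4.8106,3.1660)
  v5: (1-0.545)·(-3.08,0.82) + 0.545·(-7.01,1.93) = (-5.2218,1.4249)
  v6: (1-0.545)·(-1.73,-2.31) + 0.545·(-5.71,-4.75) = (-3.8991,-3.6398)
  v7: (1-0.545)·(1.16,-3.21) + 0.545·(0.04,-4.38) = (0.5496,-3.8476)
  v8: (1-0.545)·(2.45,-1.03) + 0.545·(2.12,-1.09) = (2.2702,-1.0627)
Shoelace sum Σ(x_i·y_{i+1} − x_{i+1}·y_i):
  i=1: 3.1901·4.6233 − 1.9850·2.2563 = +10.2700 (running +10.2700)
  i=2: 1.9850·5.9832 − -0.2586·4.6233 = +13.0716 (running +23.3416)
  i=3: -0.2586·3.1660 − -4.8106·5.9832 = +27.9637 (running +51.3053)
  i=4: -4.8106·1.4249 − -5.2218·3.1660 = +9.6776 (running +60.9829)
  i=5: -5.2218·-3.6398 − -3.8991·1.4249 = +24.5625 (running +85.5454)
  i=6: -3.8991·-3.8476 − 0.5496·-3.6398 = +17.0028 (running +102.5482)
  i=7: 0.5496·-1.0627 − 2.2702·-3.8476 = +8.1507 (running +110.6989)
  i=8: 2.2702·2.2563 − 3.1901·-1.0627 = +8.5121 (running +119.2110)
Area = |Σ|/2 = |119.2110|/2 = 59.6055

Area at t=0.545: 59.6055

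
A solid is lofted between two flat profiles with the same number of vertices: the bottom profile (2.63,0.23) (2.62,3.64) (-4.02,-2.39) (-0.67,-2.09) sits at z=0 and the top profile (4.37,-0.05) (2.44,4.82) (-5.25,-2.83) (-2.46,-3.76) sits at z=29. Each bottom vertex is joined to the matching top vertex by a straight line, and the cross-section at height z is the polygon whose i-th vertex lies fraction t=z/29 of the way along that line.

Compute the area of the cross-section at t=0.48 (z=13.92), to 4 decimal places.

Cross-section at t=0.48: each vertex is (1-t)·p0[i] + t·p1[i].
  v1: (1-0.48)·(2.63,0.23) + 0.48·(4.37,-0.05) = (3.4652,0.0956)
  v2: (1-0.48)·(2.62,3.64) + 0.48·(2.44,4.82) = (2.5336,4.2064)
  v3: (1-0.48)·(-4.02,-2.39) + 0.48·(-5.25,-2.83) = (-4.6104,-2.6012)
  v4: (1-0.48)·(-0.67,-2.09) + 0.48·(-2.46,-3.76) = (-1.5292,-2.8916)
Shoelace sum Σ(x_i·y_{i+1} − x_{i+1}·y_i):
  i=1: 3.4652·4.2064 − 2.5336·0.0956 = +14.3338 (running +14.3338)
  i=2: 2.5336·-2.6012 − -4.6104·4.2064 = +12.8028 (running +27.1366)
  i=3: -4.6104·-2.8916 − -1.5292·-2.6012 = +9.3537 (running +36.4903)
  i=4: -1.5292·0.0956 − 3.4652·-2.8916 = +9.8738 (running +46.3640)
Area = |Σ|/2 = |46.3640|/2 = 23.1820

Area at t=0.48: 23.1820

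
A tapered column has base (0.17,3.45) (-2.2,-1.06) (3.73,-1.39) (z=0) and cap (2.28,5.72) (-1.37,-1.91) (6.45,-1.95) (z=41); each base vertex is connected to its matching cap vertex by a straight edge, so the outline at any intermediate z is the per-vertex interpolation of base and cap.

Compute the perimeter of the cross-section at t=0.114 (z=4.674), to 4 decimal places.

Cross-section at t=0.114: each vertex is (1-t)·p0[i] + t·p1[i].
  v1: (1-0.114)·(0.17,3.45) + 0.114·(2.28,5.72) = (0.4105,3.7088)
  v2: (1-0.114)·(-2.2,-1.06) + 0.114·(-1.37,-1.91) = (-2.1054,-1.1569)
  v3: (1-0.114)·(3.73,-1.39) + 0.114·(6.45,-1.95) = (4.0401,-1.4538)
Perimeter = Σ |v_{i+1} − v_i|:
  edge 1→2: √(-2.5159² + -4.8657²) = 5.4777 (running 5.4777)
  edge 2→3: √(6.1455² + -0.2969²) = 6.1526 (running 11.6303)
  edge 3→1: √(-3.6295² + 5.1626²) = 6.3108 (running 17.9411)
Perimeter = 17.9411

Perimeter at t=0.114: 17.9411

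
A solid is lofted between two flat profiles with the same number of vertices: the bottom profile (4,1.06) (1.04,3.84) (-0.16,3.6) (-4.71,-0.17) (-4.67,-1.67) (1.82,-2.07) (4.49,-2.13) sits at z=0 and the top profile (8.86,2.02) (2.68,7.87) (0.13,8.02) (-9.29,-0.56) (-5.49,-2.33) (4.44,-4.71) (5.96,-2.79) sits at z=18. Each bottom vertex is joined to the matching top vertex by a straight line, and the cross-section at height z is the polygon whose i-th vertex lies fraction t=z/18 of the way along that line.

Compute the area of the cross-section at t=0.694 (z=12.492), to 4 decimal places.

Area at t=0.694: 97.6714

Cross-section at t=0.694: each vertex is (1-t)·p0[i] + t·p1[i].
  v1: (1-0.694)·(4,1.06) + 0.694·(8.86,2.02) = (7.3728,1.7262)
  v2: (1-0.694)·(1.04,3.84) + 0.694·(2.68,7.87) = (2.1782,6.6368)
  v3: (1-0.694)·(-0.16,3.6) + 0.694·(0.13,8.02) = (0.0413,6.6675)
  v4: (1-0.694)·(-4.71,-0.17) + 0.694·(-9.29,-0.56) = (-7.8885,-0.4407)
  v5: (1-0.694)·(-4.67,-1.67) + 0.694·(-5.49,-2.33) = (-5.2391,-2.1280)
  v6: (1-0.694)·(1.82,-2.07) + 0.694·(4.44,-4.71) = (3.6383,-3.9022)
  v7: (1-0.694)·(4.49,-2.13) + 0.694·(5.96,-2.79) = (5.5102,-2.5880)
Shoelace sum Σ(x_i·y_{i+1} − x_{i+1}·y_i):
  i=1: 7.3728·6.6368 − 2.1782·1.7262 = +45.1722 (running +45.1722)
  i=2: 2.1782·6.6675 − 0.0413·6.6368 = +14.2490 (running +59.4212)
  i=3: 0.0413·-0.4407 − -7.8885·6.6675 = +52.5784 (running +111.9996)
  i=4: -7.8885·-2.1280 − -5.2391·-0.4407 = +14.4784 (running +126.4780)
  i=5: -5.2391·-3.9022 − 3.6383·-2.1280 = +28.1861 (running +154.6641)
  i=6: 3.6383·-2.5880 − 5.5102·-3.9022 = +12.0856 (running +166.7497)
  i=7: 5.5102·1.7262 − 7.3728·-2.5880 = +28.5931 (running +195.3428)
Area = |Σ|/2 = |195.3428|/2 = 97.6714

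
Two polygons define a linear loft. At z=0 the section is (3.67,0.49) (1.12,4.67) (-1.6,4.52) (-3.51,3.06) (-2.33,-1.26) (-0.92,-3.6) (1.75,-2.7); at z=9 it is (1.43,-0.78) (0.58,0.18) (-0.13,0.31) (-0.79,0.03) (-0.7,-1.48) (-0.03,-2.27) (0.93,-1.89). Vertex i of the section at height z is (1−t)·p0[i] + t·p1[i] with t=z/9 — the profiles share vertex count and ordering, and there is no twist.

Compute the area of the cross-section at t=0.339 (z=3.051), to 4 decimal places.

Cross-section at t=0.339: each vertex is (1-t)·p0[i] + t·p1[i].
  v1: (1-0.339)·(3.67,0.49) + 0.339·(1.43,-0.78) = (2.9106,0.0595)
  v2: (1-0.339)·(1.12,4.67) + 0.339·(0.58,0.18) = (0.9369,3.1479)
  v3: (1-0.339)·(-1.6,4.52) + 0.339·(-0.13,0.31) = (-1.1017,3.0928)
  v4: (1-0.339)·(-3.51,3.06) + 0.339·(-0.79,0.03) = (-2.5879,2.0328)
  v5: (1-0.339)·(-2.33,-1.26) + 0.339·(-0.7,-1.48) = (-1.7774,-1.3346)
  v6: (1-0.339)·(-0.92,-3.6) + 0.339·(-0.03,-2.27) = (-0.6183,-3.1491)
  v7: (1-0.339)·(1.75,-2.7) + 0.339·(0.93,-1.89) = (1.4720,-2.4254)
Shoelace sum Σ(x_i·y_{i+1} − x_{i+1}·y_i):
  i=1: 2.9106·3.1479 − 0.9369·0.0595 = +9.1067 (running +9.1067)
  i=2: 0.9369·3.0928 − -1.1017·3.1479 = +6.3657 (running +15.4724)
  i=3: -1.1017·2.0328 − -2.5879·3.0928 = +5.7644 (running +21.2368)
  i=4: -2.5879·-1.3346 − -1.7774·2.0328 = +7.0670 (running +28.3038)
  i=5: -1.7774·-3.1491 − -0.6183·-1.3346 = +4.7722 (running +33.0760)
  i=6: -0.6183·-2.4254 − 1.4720·-3.1491 = +6.1352 (running +39.2112)
  i=7: 1.4720·0.0595 − 2.9106·-2.4254 = +7.1470 (running +46.3582)
Area = |Σ|/2 = |46.3582|/2 = 23.1791

Area at t=0.339: 23.1791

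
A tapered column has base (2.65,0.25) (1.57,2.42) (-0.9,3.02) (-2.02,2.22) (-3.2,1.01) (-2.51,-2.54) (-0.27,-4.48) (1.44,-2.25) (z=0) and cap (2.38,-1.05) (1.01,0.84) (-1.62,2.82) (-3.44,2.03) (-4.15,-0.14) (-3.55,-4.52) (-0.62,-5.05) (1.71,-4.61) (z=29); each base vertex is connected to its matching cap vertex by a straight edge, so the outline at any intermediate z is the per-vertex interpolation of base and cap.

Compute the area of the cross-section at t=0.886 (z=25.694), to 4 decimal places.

Area at t=0.886: 37.1573

Cross-section at t=0.886: each vertex is (1-t)·p0[i] + t·p1[i].
  v1: (1-0.886)·(2.65,0.25) + 0.886·(2.38,-1.05) = (2.4108,-0.9018)
  v2: (1-0.886)·(1.57,2.42) + 0.886·(1.01,0.84) = (1.0738,1.0201)
  v3: (1-0.886)·(-0.9,3.02) + 0.886·(-1.62,2.82) = (-1.5379,2.8428)
  v4: (1-0.886)·(-2.02,2.22) + 0.886·(-3.44,2.03) = (-3.2781,2.0517)
  v5: (1-0.886)·(-3.2,1.01) + 0.886·(-4.15,-0.14) = (-4.0417,-0.0089)
  v6: (1-0.886)·(-2.51,-2.54) + 0.886·(-3.55,-4.52) = (-3.4314,-4.2943)
  v7: (1-0.886)·(-0.27,-4.48) + 0.886·(-0.62,-5.05) = (-0.5801,-4.9850)
  v8: (1-0.886)·(1.44,-2.25) + 0.886·(1.71,-4.61) = (1.6792,-4.3410)
Shoelace sum Σ(x_i·y_{i+1} − x_{i+1}·y_i):
  i=1: 2.4108·1.0201 − 1.0738·-0.9018 = +3.4277 (running +3.4277)
  i=2: 1.0738·2.8428 − -1.5379·1.0201 = +4.6216 (running +8.0492)
  i=3: -1.5379·2.0517 − -3.2781·2.8428 = +6.1638 (running +14.2130)
  i=4: -3.2781·-0.0089 − -4.0417·2.0517 = +8.3214 (running +22.5344)
  i=5: -4.0417·-4.2943 − -3.4314·-0.0089 = +17.3257 (running +39.8600)
  i=6: -3.4314·-4.9850 − -0.5801·-4.2943 = +14.6147 (running +54.4747)
  i=7: -0.5801·-4.3410 − 1.6792·-4.9850 = +10.8891 (running +65.3638)
  i=8: 1.6792·-0.9018 − 2.4108·-4.3410 = +8.9508 (running +74.3146)
Area = |Σ|/2 = |74.3146|/2 = 37.1573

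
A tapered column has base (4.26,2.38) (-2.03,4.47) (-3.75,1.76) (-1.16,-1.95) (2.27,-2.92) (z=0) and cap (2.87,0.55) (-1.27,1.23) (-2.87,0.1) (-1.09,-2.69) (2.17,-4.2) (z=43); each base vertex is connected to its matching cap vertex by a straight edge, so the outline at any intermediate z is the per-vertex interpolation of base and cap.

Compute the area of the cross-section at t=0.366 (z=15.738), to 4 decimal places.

Area at t=0.366: 29.4047

Cross-section at t=0.366: each vertex is (1-t)·p0[i] + t·p1[i].
  v1: (1-0.366)·(4.26,2.38) + 0.366·(2.87,0.55) = (3.7513,1.7102)
  v2: (1-0.366)·(-2.03,4.47) + 0.366·(-1.27,1.23) = (-1.7518,3.2842)
  v3: (1-0.366)·(-3.75,1.76) + 0.366·(-2.87,0.1) = (-3.4279,1.1524)
  v4: (1-0.366)·(-1.16,-1.95) + 0.366·(-1.09,-2.69) = (-1.1344,-2.2208)
  v5: (1-0.366)·(2.27,-2.92) + 0.366·(2.17,-4.2) = (2.2334,-3.3885)
Shoelace sum Σ(x_i·y_{i+1} − x_{i+1}·y_i):
  i=1: 3.7513·3.2842 − -1.7518·1.7102 = +15.3158 (running +15.3158)
  i=2: -1.7518·1.1524 − -3.4279·3.2842 = +9.2389 (running +24.5547)
  i=3: -3.4279·-2.2208 − -1.1344·1.1524 = +8.9202 (running +33.4749)
  i=4: -1.1344·-3.3885 − 2.2334·-2.2208 = +8.8038 (running +42.2787)
  i=5: 2.2334·1.7102 − 3.7513·-3.3885 = +16.5307 (running +58.8094)
Area = |Σ|/2 = |58.8094|/2 = 29.4047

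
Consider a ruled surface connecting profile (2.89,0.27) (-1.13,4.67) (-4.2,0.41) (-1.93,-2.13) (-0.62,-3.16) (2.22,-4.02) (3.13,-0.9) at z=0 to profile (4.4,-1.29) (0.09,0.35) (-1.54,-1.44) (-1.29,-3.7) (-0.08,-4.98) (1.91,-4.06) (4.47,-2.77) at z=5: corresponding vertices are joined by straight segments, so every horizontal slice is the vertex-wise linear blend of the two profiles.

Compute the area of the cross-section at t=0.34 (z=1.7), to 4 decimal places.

Cross-section at t=0.34: each vertex is (1-t)·p0[i] + t·p1[i].
  v1: (1-0.34)·(2.89,0.27) + 0.34·(4.4,-1.29) = (3.4034,-0.2604)
  v2: (1-0.34)·(-1.13,4.67) + 0.34·(0.09,0.35) = (-0.7152,3.2012)
  v3: (1-0.34)·(-4.2,0.41) + 0.34·(-1.54,-1.44) = (-3.2956,-0.2190)
  v4: (1-0.34)·(-1.93,-2.13) + 0.34·(-1.29,-3.7) = (-1.7124,-2.6638)
  v5: (1-0.34)·(-0.62,-3.16) + 0.34·(-0.08,-4.98) = (-0.4364,-3.7788)
  v6: (1-0.34)·(2.22,-4.02) + 0.34·(1.91,-4.06) = (2.1146,-4.0336)
  v7: (1-0.34)·(3.13,-0.9) + 0.34·(4.47,-2.77) = (3.5856,-1.5358)
Shoelace sum Σ(x_i·y_{i+1} − x_{i+1}·y_i):
  i=1: 3.4034·3.2012 − -0.7152·-0.2604 = +10.7087 (running +10.7087)
  i=2: -0.7152·-0.2190 − -3.2956·3.2012 = +10.7065 (running +21.4152)
  i=3: -3.2956·-2.6638 − -1.7124·-0.2190 = +8.4038 (running +29.8190)
  i=4: -1.7124·-3.7788 − -0.4364·-2.6638 = +5.3083 (running +35.1274)
  i=5: -0.4364·-4.0336 − 2.1146·-3.7788 = +9.7509 (running +44.8783)
  i=6: 2.1146·-1.5358 − 3.5856·-4.0336 = +11.2153 (running +56.0936)
  i=7: 3.5856·-0.2604 − 3.4034·-1.5358 = +4.2933 (running +60.3868)
Area = |Σ|/2 = |60.3868|/2 = 30.1934

Area at t=0.34: 30.1934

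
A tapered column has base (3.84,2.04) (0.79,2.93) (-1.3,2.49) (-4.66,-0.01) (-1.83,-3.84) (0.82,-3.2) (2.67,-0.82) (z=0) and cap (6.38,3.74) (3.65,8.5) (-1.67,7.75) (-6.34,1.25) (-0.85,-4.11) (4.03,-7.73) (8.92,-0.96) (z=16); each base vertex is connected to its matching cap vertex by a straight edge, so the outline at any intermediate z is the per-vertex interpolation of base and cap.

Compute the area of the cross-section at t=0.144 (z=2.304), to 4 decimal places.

Area at t=0.144: 46.3697

Cross-section at t=0.144: each vertex is (1-t)·p0[i] + t·p1[i].
  v1: (1-0.144)·(3.84,2.04) + 0.144·(6.38,3.74) = (4.2058,2.2848)
  v2: (1-0.144)·(0.79,2.93) + 0.144·(3.65,8.5) = (1.2018,3.7321)
  v3: (1-0.144)·(-1.3,2.49) + 0.144·(-1.67,7.75) = (-1.3533,3.2474)
  v4: (1-0.144)·(-4.66,-0.01) + 0.144·(-6.34,1.25) = (-4.9019,0.1714)
  v5: (1-0.144)·(-1.83,-3.84) + 0.144·(-0.85,-4.11) = (-1.6889,-3.8789)
  v6: (1-0.144)·(0.82,-3.2) + 0.144·(4.03,-7.73) = (1.2822,-3.8523)
  v7: (1-0.144)·(2.67,-0.82) + 0.144·(8.92,-0.96) = (3.5700,-0.8402)
Shoelace sum Σ(x_i·y_{i+1} − x_{i+1}·y_i):
  i=1: 4.2058·3.7321 − 1.2018·2.2848 = +12.9503 (running +12.9503)
  i=2: 1.2018·3.2474 − -1.3533·3.7321 = +8.9535 (running +21.9037)
  i=3: -1.3533·0.1714 − -4.9019·3.2474 = +15.6867 (running +37.5904)
  i=4: -4.9019·-3.8789 − -1.6889·0.1714 = +19.3035 (running +56.8939)
  i=5: -1.6889·-3.8523 − 1.2822·-3.8789 = +11.4798 (running +68.3737)
  i=6: 1.2822·-0.8402 − 3.5700·-3.8523 = +12.6755 (running +81.0492)
  i=7: 3.5700·2.2848 − 4.2058·-0.8402 = +11.6902 (running +92.7394)
Area = |Σ|/2 = |92.7394|/2 = 46.3697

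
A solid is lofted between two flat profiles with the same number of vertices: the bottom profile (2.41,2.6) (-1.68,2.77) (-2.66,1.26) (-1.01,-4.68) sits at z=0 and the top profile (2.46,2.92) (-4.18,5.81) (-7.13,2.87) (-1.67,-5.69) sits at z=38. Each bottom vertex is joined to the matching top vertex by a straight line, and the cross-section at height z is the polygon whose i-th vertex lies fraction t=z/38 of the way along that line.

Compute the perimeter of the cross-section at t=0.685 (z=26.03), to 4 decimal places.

Cross-section at t=0.685: each vertex is (1-t)·p0[i] + t·p1[i].
  v1: (1-0.685)·(2.41,2.6) + 0.685·(2.46,2.92) = (2.4442,2.8192)
  v2: (1-0.685)·(-1.68,2.77) + 0.685·(-4.18,5.81) = (-3.3925,4.8524)
  v3: (1-0.685)·(-2.66,1.26) + 0.685·(-7.13,2.87) = (-5.7219,2.3629)
  v4: (1-0.685)·(-1.01,-4.68) + 0.685·(-1.67,-5.69) = (-1.4621,-5.3719)
Perimeter = Σ |v_{i+1} − v_i|:
  edge 1→2: √(-5.8368² + 2.0332²) = 6.1807 (running 6.1807)
  edge 2→3: √(-2.3294² + -2.4895²) = 3.4094 (running 9.5902)
  edge 3→4: √(4.2599² + -7.7347²) = 8.8302 (running 18.4203)
  edge 4→1: √(3.9063² + 8.1911²) = 9.0748 (running 27.4952)
Perimeter = 27.4952

Perimeter at t=0.685: 27.4952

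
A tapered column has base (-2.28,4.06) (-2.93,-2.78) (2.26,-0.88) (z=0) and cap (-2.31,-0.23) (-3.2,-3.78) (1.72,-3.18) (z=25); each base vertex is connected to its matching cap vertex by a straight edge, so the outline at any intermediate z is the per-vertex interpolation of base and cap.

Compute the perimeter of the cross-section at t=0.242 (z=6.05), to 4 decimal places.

Cross-section at t=0.242: each vertex is (1-t)·p0[i] + t·p1[i].
  v1: (1-0.242)·(-2.28,4.06) + 0.242·(-2.31,-0.23) = (-2.2873,3.0218)
  v2: (1-0.242)·(-2.93,-2.78) + 0.242·(-3.2,-3.78) = (-2.9953,-3.0220)
  v3: (1-0.242)·(2.26,-0.88) + 0.242·(1.72,-3.18) = (2.1293,-1.4366)
Perimeter = Σ |v_{i+1} − v_i|:
  edge 1→2: √(-0.7081² + -6.0438²) = 6.0852 (running 6.0852)
  edge 2→3: √(5.1247² + 1.5854²) = 5.3643 (running 11.4494)
  edge 3→1: √(-4.4166² + 4.4584²) = 6.2756 (running 17.7251)
Perimeter = 17.7251

Perimeter at t=0.242: 17.7251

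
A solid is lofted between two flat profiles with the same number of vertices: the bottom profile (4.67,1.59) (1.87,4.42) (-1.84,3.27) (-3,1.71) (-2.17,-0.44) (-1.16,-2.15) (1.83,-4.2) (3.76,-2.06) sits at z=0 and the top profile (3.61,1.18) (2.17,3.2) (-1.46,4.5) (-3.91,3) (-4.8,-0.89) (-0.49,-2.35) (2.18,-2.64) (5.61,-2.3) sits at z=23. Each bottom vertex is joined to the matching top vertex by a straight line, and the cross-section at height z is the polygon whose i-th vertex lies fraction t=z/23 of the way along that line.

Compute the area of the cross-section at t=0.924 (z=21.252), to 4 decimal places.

Cross-section at t=0.924: each vertex is (1-t)·p0[i] + t·p1[i].
  v1: (1-0.924)·(4.67,1.59) + 0.924·(3.61,1.18) = (3.6906,1.2112)
  v2: (1-0.924)·(1.87,4.42) + 0.924·(2.17,3.2) = (2.1472,3.2927)
  v3: (1-0.924)·(-1.84,3.27) + 0.924·(-1.46,4.5) = (-1.4889,4.4065)
  v4: (1-0.924)·(-3,1.71) + 0.924·(-3.91,3) = (-3.8408,2.9020)
  v5: (1-0.924)·(-2.17,-0.44) + 0.924·(-4.8,-0.89) = (-4.6001,-0.8558)
  v6: (1-0.924)·(-1.16,-2.15) + 0.924·(-0.49,-2.35) = (-0.5409,-2.3348)
  v7: (1-0.924)·(1.83,-4.2) + 0.924·(2.18,-2.64) = (2.1534,-2.7586)
  v8: (1-0.924)·(3.76,-2.06) + 0.924·(5.61,-2.3) = (5.4694,-2.2818)
Shoelace sum Σ(x_i·y_{i+1} − x_{i+1}·y_i):
  i=1: 3.6906·3.2927 − 2.1472·1.2112 = +9.5514 (running +9.5514)
  i=2: 2.1472·4.4065 − -1.4889·3.2927 = +14.3641 (running +23.9155)
  i=3: -1.4889·2.9020 − -3.8408·4.4065 = +12.6041 (running +36.5196)
  i=4: -3.8408·-0.8558 − -4.6001·2.9020 = +16.6364 (running +53.1559)
  i=5: -4.6001·-2.3348 − -0.5409·-0.8558 = +10.2774 (running +63.4334)
  i=6: -0.5409·-2.7586 − 2.1534·-2.3348 = +6.5199 (running +69.9533)
  i=7: 2.1534·-2.2818 − 5.4694·-2.7586 = +10.1741 (running +80.1274)
  i=8: 5.4694·1.2112 − 3.6906·-2.2818 = +15.0453 (running +95.1727)
Area = |Σ|/2 = |95.1727|/2 = 47.5864

Area at t=0.924: 47.5864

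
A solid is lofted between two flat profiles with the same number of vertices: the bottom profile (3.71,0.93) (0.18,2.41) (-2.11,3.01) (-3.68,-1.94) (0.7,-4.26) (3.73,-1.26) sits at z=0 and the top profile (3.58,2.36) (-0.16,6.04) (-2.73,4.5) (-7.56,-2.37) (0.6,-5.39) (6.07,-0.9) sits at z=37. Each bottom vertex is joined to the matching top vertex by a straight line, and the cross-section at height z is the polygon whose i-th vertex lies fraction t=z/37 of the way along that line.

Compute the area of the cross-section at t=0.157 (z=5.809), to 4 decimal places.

Cross-section at t=0.157: each vertex is (1-t)·p0[i] + t·p1[i].
  v1: (1-0.157)·(3.71,0.93) + 0.157·(3.58,2.36) = (3.6896,1.1545)
  v2: (1-0.157)·(0.18,2.41) + 0.157·(-0.16,6.04) = (0.1266,2.9799)
  v3: (1-0.157)·(-2.11,3.01) + 0.157·(-2.73,4.5) = (-2.2073,3.2439)
  v4: (1-0.157)·(-3.68,-1.94) + 0.157·(-7.56,-2.37) = (-4.2892,-2.0075)
  v5: (1-0.157)·(0.7,-4.26) + 0.157·(0.6,-5.39) = (0.6843,-4.4374)
  v6: (1-0.157)·(3.73,-1.26) + 0.157·(6.07,-0.9) = (4.0974,-1.2035)
Shoelace sum Σ(x_i·y_{i+1} − x_{i+1}·y_i):
  i=1: 3.6896·2.9799 − 0.1266·1.1545 = +10.8485 (running +10.8485)
  i=2: 0.1266·3.2439 − -2.2073·2.9799 = +6.9884 (running +17.8369)
  i=3: -2.2073·-2.0075 − -4.2892·3.2439 = +18.3450 (running +36.1819)
  i=4: -4.2892·-4.4374 − 0.6843·-2.0075 = +20.4065 (running +56.5884)
  i=5: 0.6843·-1.2035 − 4.0974·-4.4374 = +17.3582 (running +73.9466)
  i=6: 4.0974·1.1545 − 3.6896·-1.2035 = +9.1708 (running +83.1174)
Area = |Σ|/2 = |83.1174|/2 = 41.5587

Area at t=0.157: 41.5587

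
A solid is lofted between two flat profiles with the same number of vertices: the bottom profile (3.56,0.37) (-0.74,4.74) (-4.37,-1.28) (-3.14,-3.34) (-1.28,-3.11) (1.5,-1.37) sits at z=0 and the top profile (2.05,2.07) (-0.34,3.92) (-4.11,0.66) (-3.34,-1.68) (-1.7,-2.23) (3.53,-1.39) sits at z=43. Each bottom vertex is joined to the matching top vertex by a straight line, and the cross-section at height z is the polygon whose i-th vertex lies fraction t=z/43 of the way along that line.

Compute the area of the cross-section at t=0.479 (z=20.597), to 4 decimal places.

Cross-section at t=0.479: each vertex is (1-t)·p0[i] + t·p1[i].
  v1: (1-0.479)·(3.56,0.37) + 0.479·(2.05,2.07) = (2.8367,1.1843)
  v2: (1-0.479)·(-0.74,4.74) + 0.479·(-0.34,3.92) = (-0.5484,4.3472)
  v3: (1-0.479)·(-4.37,-1.28) + 0.479·(-4.11,0.66) = (-4.2455,-0.3507)
  v4: (1-0.479)·(-3.14,-3.34) + 0.479·(-3.34,-1.68) = (-3.2358,-2.5449)
  v5: (1-0.479)·(-1.28,-3.11) + 0.479·(-1.7,-2.23) = (-1.4812,-2.6885)
  v6: (1-0.479)·(1.5,-1.37) + 0.479·(3.53,-1.39) = (2.4724,-1.3796)
Shoelace sum Σ(x_i·y_{i+1} − x_{i+1}·y_i):
  i=1: 2.8367·4.3472 − -0.5484·1.1843 = +12.9813 (running +12.9813)
  i=2: -0.5484·-0.3507 − -4.2455·4.3472 = +18.6483 (running +31.6296)
  i=3: -4.2455·-2.5449 − -3.2358·-0.3507 = +9.6692 (running +41.2987)
  i=4: -3.2358·-2.6885 − -1.4812·-2.5449 = +4.9300 (running +46.2287)
  i=5: -1.4812·-1.3796 − 2.4724·-2.6885 = +8.6903 (running +54.9191)
  i=6: 2.4724·1.1843 − 2.8367·-1.3796 = +6.8415 (running +61.7606)
Area = |Σ|/2 = |61.7606|/2 = 30.8803

Area at t=0.479: 30.8803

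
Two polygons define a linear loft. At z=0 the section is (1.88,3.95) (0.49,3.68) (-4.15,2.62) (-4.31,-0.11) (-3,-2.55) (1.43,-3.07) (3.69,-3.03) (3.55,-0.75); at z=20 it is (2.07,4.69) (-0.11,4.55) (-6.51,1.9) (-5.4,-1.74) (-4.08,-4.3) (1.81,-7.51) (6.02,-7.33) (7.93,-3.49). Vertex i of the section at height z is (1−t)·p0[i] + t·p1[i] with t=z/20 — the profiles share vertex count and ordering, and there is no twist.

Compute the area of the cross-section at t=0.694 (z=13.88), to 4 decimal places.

Cross-section at t=0.694: each vertex is (1-t)·p0[i] + t·p1[i].
  v1: (1-0.694)·(1.88,3.95) + 0.694·(2.07,4.69) = (2.0119,4.4636)
  v2: (1-0.694)·(0.49,3.68) + 0.694·(-0.11,4.55) = (0.0736,4.2838)
  v3: (1-0.694)·(-4.15,2.62) + 0.694·(-6.51,1.9) = (-5.7878,2.1203)
  v4: (1-0.694)·(-4.31,-0.11) + 0.694·(-5.4,-1.74) = (-5.0665,-1.2412)
  v5: (1-0.694)·(-3,-2.55) + 0.694·(-4.08,-4.3) = (-3.7495,-3.7645)
  v6: (1-0.694)·(1.43,-3.07) + 0.694·(1.81,-7.51) = (1.6937,-6.1514)
  v7: (1-0.694)·(3.69,-3.03) + 0.694·(6.02,-7.33) = (5.3070,-6.0142)
  v8: (1-0.694)·(3.55,-0.75) + 0.694·(7.93,-3.49) = (6.5897,-2.6516)
Shoelace sum Σ(x_i·y_{i+1} − x_{i+1}·y_i):
  i=1: 2.0119·4.2838 − 0.0736·4.4636 = +8.2898 (running +8.2898)
  i=2: 0.0736·2.1203 − -5.7878·4.2838 = +24.9499 (running +33.2397)
  i=3: -5.7878·-1.2412 − -5.0665·2.1203 = +17.9265 (running +51.1662)
  i=4: -5.0665·-3.7645 − -3.7495·-1.2412 = +14.4187 (running +65.5849)
  i=5: -3.7495·-6.1514 − 1.6937·-3.7645 = +29.4407 (running +95.0256)
  i=6: 1.6937·-6.0142 − 5.3070·-6.1514 = +22.4590 (running +117.4846)
  i=7: 5.3070·-2.6516 − 6.5897·-6.0142 = +25.5600 (running +143.0446)
  i=8: 6.5897·4.4636 − 2.0119·-2.6516 = +34.7482 (running +177.7928)
Area = |Σ|/2 = |177.7928|/2 = 88.8964

Area at t=0.694: 88.8964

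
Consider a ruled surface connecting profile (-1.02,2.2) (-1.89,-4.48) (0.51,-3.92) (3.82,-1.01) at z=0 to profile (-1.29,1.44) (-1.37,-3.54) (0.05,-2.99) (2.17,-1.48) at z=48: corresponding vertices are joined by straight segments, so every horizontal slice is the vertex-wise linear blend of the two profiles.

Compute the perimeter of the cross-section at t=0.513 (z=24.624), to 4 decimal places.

Perimeter at t=0.513: 16.4229

Cross-section at t=0.513: each vertex is (1-t)·p0[i] + t·p1[i].
  v1: (1-0.513)·(-1.02,2.2) + 0.513·(-1.29,1.44) = (-1.1585,1.8101)
  v2: (1-0.513)·(-1.89,-4.48) + 0.513·(-1.37,-3.54) = (-1.6232,-3.9978)
  v3: (1-0.513)·(0.51,-3.92) + 0.513·(0.05,-2.99) = (0.2740,-3.4429)
  v4: (1-0.513)·(3.82,-1.01) + 0.513·(2.17,-1.48) = (2.9735,-1.2511)
Perimeter = Σ |v_{i+1} − v_i|:
  edge 1→2: √(-0.4647² + -5.8079²) = 5.8265 (running 5.8265)
  edge 2→3: √(1.8973² + 0.5549²) = 1.9767 (running 7.8032)
  edge 3→4: √(2.6995² + 2.1918²) = 3.4773 (running 11.2805)
  edge 4→1: √(-4.1321² + 3.0612²) = 5.1425 (running 16.4229)
Perimeter = 16.4229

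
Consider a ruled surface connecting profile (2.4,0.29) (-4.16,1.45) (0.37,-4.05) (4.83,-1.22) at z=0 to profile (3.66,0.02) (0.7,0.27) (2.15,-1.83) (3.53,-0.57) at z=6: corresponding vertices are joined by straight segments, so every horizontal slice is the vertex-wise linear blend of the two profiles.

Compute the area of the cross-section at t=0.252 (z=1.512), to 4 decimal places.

Area at t=0.252: 15.9035

Cross-section at t=0.252: each vertex is (1-t)·p0[i] + t·p1[i].
  v1: (1-0.252)·(2.4,0.29) + 0.252·(3.66,0.02) = (2.7175,0.2220)
  v2: (1-0.252)·(-4.16,1.45) + 0.252·(0.7,0.27) = (-2.9353,1.1526)
  v3: (1-0.252)·(0.37,-4.05) + 0.252·(2.15,-1.83) = (0.8186,-3.4906)
  v4: (1-0.252)·(4.83,-1.22) + 0.252·(3.53,-0.57) = (4.5024,-1.0562)
Shoelace sum Σ(x_i·y_{i+1} − x_{i+1}·y_i):
  i=1: 2.7175·1.1526 − -2.9353·0.2220 = +3.7838 (running +3.7838)
  i=2: -2.9353·-3.4906 − 0.8186·1.1526 = +9.3023 (running +13.0861)
  i=3: 0.8186·-1.0562 − 4.5024·-3.4906 = +14.8513 (running +27.9374)
  i=4: 4.5024·0.2220 − 2.7175·-1.0562 = +3.8696 (running +31.8070)
Area = |Σ|/2 = |31.8070|/2 = 15.9035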